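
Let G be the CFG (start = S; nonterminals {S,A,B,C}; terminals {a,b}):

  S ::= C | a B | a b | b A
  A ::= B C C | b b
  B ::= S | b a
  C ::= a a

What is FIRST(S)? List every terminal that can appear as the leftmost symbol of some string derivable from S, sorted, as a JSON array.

FIRST iteration:
round 1:
  A via A→b b: +{b}
  B via B→b a: +{b}
  C via C→a a: +{a}
  S via S→C: +{a}
  S via S→b A: +{b}
  FIRST(S)={a,b}  FIRST(A)={b}  FIRST(B)={b}  FIRST(C)={a}
round 2:
  B via B→S: +{a}
  FIRST(S)={a,b}  FIRST(A)={b}  FIRST(B)={a,b}  FIRST(C)={a}
round 3:
  A via A→B C C: +{a}
  FIRST(S)={a,b}  FIRST(A)={a,b}  FIRST(B)={a,b}  FIRST(C)={a}
round 4: (stable)
  FIRST(S)={a,b}  FIRST(A)={a,b}  FIRST(B)={a,b}  FIRST(C)={a}

FIRST(S) = ["a", "b"]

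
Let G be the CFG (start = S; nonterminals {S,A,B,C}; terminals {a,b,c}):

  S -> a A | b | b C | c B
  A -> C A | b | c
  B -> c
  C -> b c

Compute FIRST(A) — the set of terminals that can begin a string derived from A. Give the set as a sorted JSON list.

FIRST sets, iterate to fixpoint:
round 1:
  A via A→b: +{b}
  A via A→c: +{c}
  B via B→c: +{c}
  C via C→b c: +{b}
  S via S→a A: +{a}
  S via S→b: +{b}
  S via S→c B: +{c}
  FIRST[S]={a,b,c}  FIRST[A]={b,c}  FIRST[B]={c}  FIRST[C]={b}
round 2: done
  FIRST[S]={a,b,c}  FIRST[A]={b,c}  FIRST[B]={c}  FIRST[C]={b}

FIRST(A) = ["b", "c"]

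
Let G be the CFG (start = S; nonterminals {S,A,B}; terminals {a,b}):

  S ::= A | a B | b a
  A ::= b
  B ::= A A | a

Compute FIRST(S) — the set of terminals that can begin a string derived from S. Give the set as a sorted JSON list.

FIRST sets, iterate to fixpoint:
round 1:
  A via A→b: +{b}
  B via B→A A: +{b}
  B via B→a: +{a}
  S via S→A: +{b}
  S via S→a B: +{a}
  S: {a,b}  A: {b}  B: {a,b}
round 2: — fixpoint
  S: {a,b}  A: {b}  B: {a,b}

FIRST(S) = ["a", "b"]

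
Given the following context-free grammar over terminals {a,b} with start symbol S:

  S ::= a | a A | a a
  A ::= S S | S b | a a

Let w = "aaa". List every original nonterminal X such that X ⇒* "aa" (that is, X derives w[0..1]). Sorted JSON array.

Convert to CNF:
  S -> T1 A | T1 T1 | a
  A -> S S | S T0 | T1 T1
  T0 -> b
  T1 -> a

CYK fill (cells [i..j] with 0 ≤ i ≤ j ≤ 1 only):
  [0..0]={S,T1}  "a"  orig:{S}
  [1..1]={S,T1}  "a"  orig:{S}
  [0..1]={A,S}  "aa"

Original NTs in T[0,1] deriving "aa": ["A", "S"]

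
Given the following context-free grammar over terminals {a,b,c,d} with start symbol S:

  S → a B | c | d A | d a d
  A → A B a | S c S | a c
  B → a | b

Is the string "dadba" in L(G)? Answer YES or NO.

Convert to CNF:
  S -> T0 B | T2 A | T2 X5 | c
  A -> A X3 | S X4 | T0 T1
  B -> a | b
  T0 -> a
  T1 -> c
  T2 -> d
  X3 -> B T0
  X4 -> T1 S
  X5 -> T0 T2

CYK fill:
  cell(0,0) d: {T2}  orig:{}
  cell(1,1) a: {B,T0}  orig:{B}
  cell(2,2) d: {T2}  orig:{}
  cell(3,3) b: {B}
  cell(4,4) a: {B,T0}  orig:{B}
  cell(0,1) da: ∅
  cell(1,2) ad: {X5}  orig:{}
  cell(2,3) db: ∅
  cell(3,4) ba: {X3}  orig:{}
  cell(0,2) dad: {S}
  cell(1,3) adb: ∅
  cell(2,4) dba: ∅
  cell(0,3) dadb: ∅
  cell(1,4) adba: ∅
  cell(0,4) dadba: ∅

S ∉ T[0,4] ⇒ NO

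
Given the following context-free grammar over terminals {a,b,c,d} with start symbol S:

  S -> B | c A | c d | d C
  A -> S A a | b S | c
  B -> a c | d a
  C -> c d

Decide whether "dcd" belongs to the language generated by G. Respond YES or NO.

CNF form of G:
  S -> T0 T2 | T2 A | T2 T3 | T3 C | T3 T0
  A -> S X4 | T1 S | c
  B -> T0 T2 | T3 T0
  C -> T2 T3
  T0 -> a
  T1 -> b
  T2 -> c
  T3 -> d
  X4 -> A T0

Fill CYK table bottom-up:
  [0..0]={T3}  "d"  orig:{}
  [1..1]={A,T2}  "c"  orig:{A}
  [2..2]={T3}  "d"  orig:{}
  [0..1]=∅  "dc"
  [1..2]={C,S}  "cd"
  [0..2]={S}  "dcd"

S ∈ T[0,2] ⇒ YES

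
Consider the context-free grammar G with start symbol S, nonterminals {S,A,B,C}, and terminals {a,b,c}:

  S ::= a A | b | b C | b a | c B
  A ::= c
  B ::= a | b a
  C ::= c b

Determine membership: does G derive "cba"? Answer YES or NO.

CNF form of G:
  S -> T0 C | T0 T1 | T1 A | T2 B | b
  A -> c
  B -> T0 T1 | a
  C -> T2 T0
  T0 -> b
  T1 -> a
  T2 -> c

CYK fill:
  T[0,0] 'c' = {A,T2}  orig:{A}
  T[1,1] 'b' = {S,T0}  orig:{S}
  T[2,2] 'a' = {B,T1}  orig:{B}
  T[0,1] 'cb' = {C}
  T[1,2] 'ba' = {B,S}
  T[0,2] 'cba' = {S}

S ∈ T[0,2] ⇒ YES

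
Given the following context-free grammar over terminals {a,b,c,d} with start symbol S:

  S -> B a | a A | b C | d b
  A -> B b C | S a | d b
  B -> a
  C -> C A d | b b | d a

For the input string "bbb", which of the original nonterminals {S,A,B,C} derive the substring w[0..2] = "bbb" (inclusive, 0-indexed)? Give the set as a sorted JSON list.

Convert to CNF:
  S -> B T1 | T0 C | T1 A | T2 T0
  A -> B X3 | S T1 | T2 T0
  B -> a
  C -> C X4 | T0 T0 | T2 T1
  T0 -> b
  T1 -> a
  T2 -> d
  X3 -> T0 C
  X4 -> A T2

CYK fill (cells [i..j] with 0 ≤ i ≤ j ≤ 2 only):
  T[0,0] 'b' = {T0}  orig:{}
  T[1,1] 'b' = {T0}  orig:{}
  T[2,2] 'b' = {T0}  orig:{}
  T[0,1] 'bb' = {C}
  T[1,2] 'bb' = {C}
  T[0,2] 'bbb' = {S,X3}  orig:{S}

Original NTs in T[0,2] deriving "bbb": ["S"]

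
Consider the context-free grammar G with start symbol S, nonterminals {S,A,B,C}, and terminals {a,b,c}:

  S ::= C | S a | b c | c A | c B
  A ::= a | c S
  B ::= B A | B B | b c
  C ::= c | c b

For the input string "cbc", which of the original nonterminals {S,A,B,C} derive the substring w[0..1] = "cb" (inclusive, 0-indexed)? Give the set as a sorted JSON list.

CNF form of G:
  S -> S T2 | T0 A | T0 B | T0 T1 | T1 T0 | c
  A -> T0 S | a
  B -> B A | B B | T1 T0
  C -> T0 T1 | c
  T0 -> c
  T1 -> b
  T2 -> a

Fill CYK table bottom-up — only the sub-triangle for w[0..1]:
  T[0,0] 'c' = {C,S,T0}  orig:{C,S}
  T[1,1] 'b' = {T1}  orig:{}
  T[0,1] 'cb' = {C,S}

Original NTs in T[0,1] deriving "cb": ["C", "S"]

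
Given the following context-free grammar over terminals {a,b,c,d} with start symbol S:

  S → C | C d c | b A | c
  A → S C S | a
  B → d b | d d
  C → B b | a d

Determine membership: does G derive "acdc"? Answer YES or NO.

CNF form of G:
  S -> B T1 | C X5 | T1 A | T2 T0 | c
  A -> S X4 | a
  B -> T0 T0 | T0 T1
  C -> B T1 | T2 T0
  T0 -> d
  T1 -> b
  T2 -> a
  T3 -> c
  X4 -> C S
  X5 -> T0 T3

Fill CYK table bottom-up:
  [0..0]={A,T2}  "a"  orig:{A}
  [1..1]={S,T3}  "c"  orig:{S}
  [2..2]={T0}  "d"  orig:{}
  [3..3]={S,T3}  "c"  orig:{S}
  [0..1]=∅  "ac"
  [1..2]=∅  "cd"
  [2..3]={X5}  "dc"  orig:{}
  [0..2]=∅  "acd"
  [1..3]=∅  "cdc"
  [0..3]=∅  "acdc"

S ∉ T[0,3] ⇒ NO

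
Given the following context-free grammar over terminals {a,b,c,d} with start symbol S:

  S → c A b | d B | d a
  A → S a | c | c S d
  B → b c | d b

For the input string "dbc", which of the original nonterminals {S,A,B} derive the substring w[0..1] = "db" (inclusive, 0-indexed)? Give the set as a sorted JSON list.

CNF form of G:
  S -> T1 X5 | T2 B | T2 T0
  A -> S T0 | T1 X4 | c
  B -> T2 T3 | T3 T1
  T0 -> a
  T1 -> c
  T2 -> d
  T3 -> b
  X4 -> S T2
  X5 -> A T3

CYK table (by increasing span), restricted to cells inside w[0..1]:
  cell(0,0) d: {T2}  orig:{}
  cell(1,1) b: {T3}  orig:{}
  cell(0,1) db: {B}

Original NTs in T[0,1] deriving "db": ["B"]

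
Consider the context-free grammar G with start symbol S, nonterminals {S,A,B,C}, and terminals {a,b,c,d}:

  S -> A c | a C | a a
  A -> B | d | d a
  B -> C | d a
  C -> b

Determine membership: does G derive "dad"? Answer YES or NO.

Convert to CNF:
  S -> A T2 | T1 C | T1 T1
  A -> T0 T1 | b | d
  B -> T0 T1 | b
  C -> b
  T0 -> d
  T1 -> a
  T2 -> c

Fill CYK table bottom-up:
  [0..0]={A,T0}  "d"  orig:{A}
  [1..1]={T1}  "a"  orig:{}
  [2..2]={A,T0}  "d"  orig:{A}
  [0..1]={A,B}  "da"
  [1..2]=∅  "ad"
  [0..2]=∅  "dad"

S ∉ T[0,2] ⇒ NO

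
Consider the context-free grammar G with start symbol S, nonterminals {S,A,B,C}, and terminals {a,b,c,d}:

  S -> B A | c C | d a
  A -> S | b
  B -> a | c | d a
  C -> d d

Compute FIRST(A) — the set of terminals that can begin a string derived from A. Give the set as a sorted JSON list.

FIRST iteration:
[1]
  A via A→b: +{b}
  B via B→a: +{a}
  B via B→c: +{c}
  B via B→d a: +{d}
  C via C→d d: +{d}
  S via S→B A: +{a,c,d}
  FIRST[S]={a,c,d}  FIRST[A]={b}  FIRST[B]={a,c,d}  FIRST[C]={d}
[2]
  A via A→S: +{a,c,d}
  FIRST[S]={a,c,d}  FIRST[A]={a,b,c,d}  FIRST[B]={a,c,d}  FIRST[C]={d}
[3] (no change)
  FIRST[S]={a,c,d}  FIRST[A]={a,b,c,d}  FIRST[B]={a,c,d}  FIRST[C]={d}

FIRST(A) = ["a", "b", "c", "d"]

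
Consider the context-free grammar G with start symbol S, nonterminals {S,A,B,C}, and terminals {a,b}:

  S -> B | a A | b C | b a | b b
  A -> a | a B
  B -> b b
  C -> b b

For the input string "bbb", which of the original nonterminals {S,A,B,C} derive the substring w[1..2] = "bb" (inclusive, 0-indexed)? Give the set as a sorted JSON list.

CNF form of G:
  S -> T0 A | T1 C | T1 T0 | T1 T1
  A -> T0 B | a
  B -> T1 T1
  C -> T1 T1
  T0 -> a
  T1 -> b

CYK table (by increasing span) — only the sub-triangle for w[1..2]:
  T[1,1] 'b' = {T1}  orig:{}
  T[2,2] 'b' = {T1}  orig:{}
  T[1,2] 'bb' = {B,C,S}

Original NTs in T[1,2] deriving "bb": ["B", "C", "S"]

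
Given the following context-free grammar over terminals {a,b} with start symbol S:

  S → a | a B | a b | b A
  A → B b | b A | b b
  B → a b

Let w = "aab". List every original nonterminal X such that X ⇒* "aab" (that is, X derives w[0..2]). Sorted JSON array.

Convert to CNF:
  S -> T0 A | T1 B | T1 T0 | a
  A -> B T0 | T0 A | T0 T0
  B -> T1 T0
  T0 -> b
  T1 -> a

CYK fill (cells [i..j] with 0 ≤ i ≤ j ≤ 2 only):
  T[0,0] 'a' = {S,T1}  orig:{S}
  T[1,1] 'a' = {S,T1}  orig:{S}
  T[2,2] 'b' = {T0}  orig:{}
  T[0,1] 'aa' = ∅
  T[1,2] 'ab' = {B,S}
  T[0,2] 'aab' = {S}

Original NTs in T[0,2] deriving "aab": ["S"]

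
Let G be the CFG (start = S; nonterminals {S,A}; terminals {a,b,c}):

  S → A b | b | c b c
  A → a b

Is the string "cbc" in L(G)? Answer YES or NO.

Convert to CNF:
  S -> A T1 | T2 X3 | b
  A -> T0 T1
  T0 -> a
  T1 -> b
  T2 -> c
  X3 -> T1 T2

CYK table (by increasing span):
  [0..0]={T2}  "c"  orig:{}
  [1..1]={S,T1}  "b"  orig:{S}
  [2..2]={T2}  "c"  orig:{}
  [0..1]=∅  "cb"
  [1..2]={X3}  "bc"  orig:{}
  [0..2]={S}  "cbc"

S ∈ T[0,2] ⇒ YES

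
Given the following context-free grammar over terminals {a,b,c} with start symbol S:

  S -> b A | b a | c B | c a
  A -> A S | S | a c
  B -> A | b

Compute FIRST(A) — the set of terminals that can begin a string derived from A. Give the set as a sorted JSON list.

FIRST iteration:
pass 1:
  A via A→a c: +{a}
  B via B→A: +{a}
  B via B→b: +{b}
  S via S→b A: +{b}
  S via S→c B: +{c}
  S: {b,c}  A: {a}  B: {a,b}
pass 2:
  A via A→S: +{b,c}
  B via B→A: +{c}
  S: {b,c}  A: {a,b,c}  B: {a,b,c}
pass 3: — fixpoint
  S: {b,c}  A: {a,b,c}  B: {a,b,c}

FIRST(A) = ["a", "b", "c"]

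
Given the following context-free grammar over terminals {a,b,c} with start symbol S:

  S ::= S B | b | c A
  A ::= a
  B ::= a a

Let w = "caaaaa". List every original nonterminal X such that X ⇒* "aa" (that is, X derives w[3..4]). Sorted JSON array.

CNF form of G:
  S -> S B | T1 A | b
  A -> a
  B -> T0 T0
  T0 -> a
  T1 -> c

CYK fill — only the sub-triangle for w[3..4]:
  T[3,3] 'a' = {A,T0}  orig:{A}
  T[4,4] 'a' = {A,T0}  orig:{A}
  T[3,4] 'aa' = {B}

Original NTs in T[3,4] deriving "aa": ["B"]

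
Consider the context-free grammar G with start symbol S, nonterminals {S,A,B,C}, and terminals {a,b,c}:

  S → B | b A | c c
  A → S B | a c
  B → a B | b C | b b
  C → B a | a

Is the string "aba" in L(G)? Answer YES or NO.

Convert to CNF:
  S -> T0 B | T1 T1 | T2 A | T2 C | T2 T2
  A -> S B | T0 T1
  B -> T0 B | T2 C | T2 T2
  C -> B T0 | a
  T0 -> a
  T1 -> c
  T2 -> b

CYK table (by increasing span):
  [0..0]={C,T0}  "a"  orig:{C}
  [1..1]={T2}  "b"  orig:{}
  [2..2]={C,T0}  "a"  orig:{C}
  [0..1]=∅  "ab"
  [1..2]={B,S}  "ba"
  [0..2]={B,S}  "aba"

S ∈ T[0,2] ⇒ YES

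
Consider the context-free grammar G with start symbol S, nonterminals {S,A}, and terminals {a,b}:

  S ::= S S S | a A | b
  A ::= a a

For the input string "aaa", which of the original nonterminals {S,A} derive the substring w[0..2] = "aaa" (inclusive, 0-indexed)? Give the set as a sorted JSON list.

Convert to CNF:
  S -> S X1 | T0 A | b
  A -> T0 T0
  T0 -> a
  X1 -> S S

CYK fill — only the sub-triangle for w[0..2]:
  [0..0]={T0}  "a"  orig:{}
  [1..1]={T0}  "a"  orig:{}
  [2..2]={T0}  "a"  orig:{}
  [0..1]={A}  "aa"
  [1..2]={A}  "aa"
  [0..2]={S}  "aaa"

Original NTs in T[0,2] deriving "aaa": ["S"]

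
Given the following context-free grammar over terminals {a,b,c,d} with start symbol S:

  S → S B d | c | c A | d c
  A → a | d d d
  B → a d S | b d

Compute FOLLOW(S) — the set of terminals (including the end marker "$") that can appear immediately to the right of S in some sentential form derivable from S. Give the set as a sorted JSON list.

Compute FIRST by fixpoint:
pass 1:
  A via A→a: +{a}
  A via A→d d d: +{d}
  B via B→a d S: +{a}
  B via B→b d: +{b}
  S via S→c: +{c}
  S via S→d c: +{d}
  S: {c,d}  A: {a,d}  B: {a,b}
pass 2: — fixpoint
  S: {c,d}  A: {a,d}  B: {a,b}

Compute FOLLOW by fixpoint:
initialize: $ ∈ FOLLOW(S)
pass 1:
  S→S B d: FOLLOW(S) ⊇ FIRST(B) = {a,b}; new: +{a,b}
  S→S B d: FOLLOW(B) ⊇ FIRST(d) = {d}; new: +{d}
  S→c A: FOLLOW(A) ⊇ FOLLOW(S) ⊇ {$,a,b}; new: +{$,a,b}
  S: {$,a,b}  A: {$,a,b}  B: {d}
pass 2:
  B→a d S: FOLLOW(S) ⊇ FOLLOW(B) ⊇ {d}; new: +{d}
  S→c A: FOLLOW(A) ⊇ FOLLOW(S) ⊇ {$,a,b,d}; new: +{d}
  S: {$,a,b,d}  A: {$,a,b,d}  B: {d}
pass 3: (stable)
  S: {$,a,b,d}  A: {$,a,b,d}  B: {d}

FOLLOW(S) = ["$", "a", "b", "d"]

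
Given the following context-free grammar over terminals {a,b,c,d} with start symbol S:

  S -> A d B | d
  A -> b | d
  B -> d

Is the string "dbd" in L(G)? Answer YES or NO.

Convert to CNF:
  S -> A X1 | d
  A -> b | d
  B -> d
  T0 -> d
  X1 -> T0 B

CYK fill:
  [0..0]={A,B,S,T0}  "d"  orig:{A,B,S}
  [1..1]={A}  "b"
  [2..2]={A,B,S,T0}  "d"  orig:{A,B,S}
  [0..1]=∅  "db"
  [1..2]=∅  "bd"
  [0..2]=∅  "dbd"

S ∉ T[0,2] ⇒ NO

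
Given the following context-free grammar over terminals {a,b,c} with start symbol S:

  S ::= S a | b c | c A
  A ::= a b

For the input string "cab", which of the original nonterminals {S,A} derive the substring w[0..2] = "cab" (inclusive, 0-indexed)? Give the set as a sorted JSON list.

CNF form of G:
  S -> S T0 | T1 T2 | T2 A
  A -> T0 T1
  T0 -> a
  T1 -> b
  T2 -> c

Fill CYK table bottom-up, restricted to cells inside w[0..2]:
  T[0,0] 'c' = {T2}  orig:{}
  T[1,1] 'a' = {T0}  orig:{}
  T[2,2] 'b' = {T1}  orig:{}
  T[0,1] 'ca' = ∅
  T[1,2] 'ab' = {A}
  T[0,2] 'cab' = {S}

Original NTs in T[0,2] deriving "cab": ["S"]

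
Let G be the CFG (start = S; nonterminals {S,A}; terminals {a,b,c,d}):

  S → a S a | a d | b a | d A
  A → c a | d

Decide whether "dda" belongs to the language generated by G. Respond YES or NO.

Convert to CNF:
  S -> T1 T2 | T1 X4 | T2 A | T3 T1
  A -> T0 T1 | d
  T0 -> c
  T1 -> a
  T2 -> d
  T3 -> b
  X4 -> S T1

CYK table (by increasing span):
  [0..0]={A,T2}  "d"  orig:{A}
  [1..1]={A,T2}  "d"  orig:{A}
  [2..2]={T1}  "a"  orig:{}
  [0..1]={S}  "dd"
  [1..2]=∅  "da"
  [0..2]={X4}  "dda"  orig:{}

S ∉ T[0,2] ⇒ NO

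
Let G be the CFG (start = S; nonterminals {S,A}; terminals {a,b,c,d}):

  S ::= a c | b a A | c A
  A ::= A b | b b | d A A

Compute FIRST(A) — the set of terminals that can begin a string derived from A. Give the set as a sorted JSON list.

Compute FIRST by fixpoint:
round 1:
  A via A→b b: +{b}
  A via A→d A A: +{d}
  S via S→a c: +{a}
  S via S→b a A: +{b}
  S via S→c A: +{c}
  FIRST(S)={a,b,c}  FIRST(A)={b,d}
round 2: — fixpoint
  FIRST(S)={a,b,c}  FIRST(A)={b,d}

FIRST(A) = ["b", "d"]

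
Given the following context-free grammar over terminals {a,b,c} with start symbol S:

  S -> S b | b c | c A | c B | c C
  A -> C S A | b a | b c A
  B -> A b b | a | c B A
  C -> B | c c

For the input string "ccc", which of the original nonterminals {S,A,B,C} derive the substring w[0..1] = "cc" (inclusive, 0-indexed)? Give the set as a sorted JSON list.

CNF form of G:
  S -> S T0 | T0 T2 | T2 A | T2 B | T2 C
  A -> C X3 | T0 T1 | T0 X4
  B -> A X5 | T2 X6 | a
  C -> A X7 | T2 T2 | T2 X8 | a
  T0 -> b
  T1 -> a
  T2 -> c
  X3 -> S A
  X4 -> T2 A
  X5 -> T0 T0
  X6 -> B A
  X7 -> T0 T0
  X8 -> B A

Fill CYK table bottom-up (cells [i..j] with 0 ≤ i ≤ j ≤ 1 only):
  cell(0,0) c: {T2}  orig:{}
  cell(1,1) c: {T2}  orig:{}
  cell(0,1) cc: {C}

Original NTs in T[0,1] deriving "cc": ["C"]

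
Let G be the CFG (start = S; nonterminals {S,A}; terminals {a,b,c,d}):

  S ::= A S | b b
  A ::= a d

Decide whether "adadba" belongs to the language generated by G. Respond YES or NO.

CNF form of G:
  S -> A S | T2 T2
  A -> T0 T1
  T0 -> a
  T1 -> d
  T2 -> b

CYK fill:
  T[0,0] 'a' = {T0}  orig:{}
  T[1,1] 'd' = {T1}  orig:{}
  T[2,2] 'a' = {T0}  orig:{}
  T[3,3] 'd' = {T1}  orig:{}
  T[4,4] 'b' = {T2}  orig:{}
  T[5,5] 'a' = {T0}  orig:{}
  T[0,1] 'ad' = {A}
  T[1,2] 'da' = ∅
  T[2,3] 'ad' = {A}
  T[3,4] 'db' = ∅
  T[4,5] 'ba' = ∅
  T[0,2] 'ada' = ∅
  T[1,3] 'dad' = ∅
  T[2,4] 'adb' = ∅
  T[3,5] 'dba' = ∅
  T[0,3] 'adad' = ∅
  T[1,4] 'dadb' = ∅
  T[2,5] 'adba' = ∅
  T[0,4] 'adadb' = ∅
  T[1,5] 'dadba' = ∅
  T[0,5] 'adadba' = ∅

S ∉ T[0,5] ⇒ NO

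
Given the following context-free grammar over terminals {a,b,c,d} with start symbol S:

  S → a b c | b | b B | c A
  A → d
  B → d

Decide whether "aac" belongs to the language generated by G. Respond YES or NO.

CNF form of G:
  S -> T0 X3 | T1 B | T2 A | b
  A -> d
  B -> d
  T0 -> a
  T1 -> b
  T2 -> c
  X3 -> T1 T2

CYK table (by increasing span):
  T[0,0] 'a' = {T0}  orig:{}
  T[1,1] 'a' = {T0}  orig:{}
  T[2,2] 'c' = {T2}  orig:{}
  T[0,1] 'aa' = ∅
  T[1,2] 'ac' = ∅
  T[0,2] 'aac' = ∅

S ∉ T[0,2] ⇒ NO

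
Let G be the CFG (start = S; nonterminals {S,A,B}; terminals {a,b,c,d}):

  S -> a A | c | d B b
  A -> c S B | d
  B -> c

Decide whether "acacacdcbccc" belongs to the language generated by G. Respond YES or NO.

CNF form of G:
  S -> T1 A | T2 X5 | c
  A -> T0 X4 | d
  B -> c
  T0 -> c
  T1 -> a
  T2 -> d
  T3 -> b
  X4 -> S B
  X5 -> B T3

Fill CYK table bottom-up:
  cell(0,0) a: {T1}  orig:{}
  cell(1,1) c: {B,S,T0}  orig:{B,S}
  cell(2,2) a: {T1}  orig:{}
  cell(3,3) c: {B,S,T0}  orig:{B,S}
  cell(4,4) a: {T1}  orig:{}
  cell(5,5) c: {B,S,T0}  orig:{B,S}
  cell(6,6) d: {A,T2}  orig:{A}
  cell(7,7) c: {B,S,T0}  orig:{B,S}
  cell(8,8) b: {T3}  orig:{}
  cell(9,9) c: {B,S,T0}  orig:{B,S}
  cell(10,10) c: {B,S,T0}  orig:{B,S}
  cell(11,11) c: {B,S,T0}  orig:{B,S}
  cell(0,1) ac: ∅
  cell(1,2) ca: ∅
  cell(2,3) ac: ∅
  cell(3,4) ca: ∅
  cell(4,5) ac: ∅
  cell(5,6) cd: ∅
  cell(6,7) dc: ∅
  cell(7,8) cb: {X5}  orig:{}
  cell(8,9) bc: ∅
  cell(9,10) cc: {X4}  orig:{}
  cell(10,11) cc: {X4}  orig:{}
  cell(0,2) aca: ∅
  cell(1,3) cac: ∅
  cell(2,4) aca: ∅
  cell(3,5) cac: ∅
  cell(4,6) acd: ∅
  cell(5,7) cdc: ∅
  cell(6,8) dcb: {S}
  cell(7,9) cbc: ∅
  cell(8,10) bcc: ∅
  cell(9,11) ccc: {A}
  cell(0,3) acac: ∅
  cell(1,4) caca: ∅
  cell(2,5) acac: ∅
  cell(3,6) cacd: ∅
  cell(4,7) acdc: ∅
  cell(5,8) cdcb: ∅
  cell(6,9) dcbc: {X4}  orig:{}
  cell(7,10) cbcc: ∅
  cell(8,11) bccc: ∅
  cell(0,4) acaca: ∅
  cell(1,5) cacac: ∅
  cell(2,6) acacd: ∅
  cell(3,7) cacdc: ∅
  cell(4,8) acdcb: ∅
  cell(5,9) cdcbc: {A}
  cell(6,10) dcbcc: ∅
  cell(7,11) cbccc: ∅
  cell(0,5) acacac: ∅
  cell(1,6) cacacd: ∅
  cell(2,7) acacdc: ∅
  cell(3,8) cacdcb: ∅
  cell(4,9) acdcbc: {S}
  cell(5,10) cdcbcc: ∅
  cell(6,11) dcbccc: ∅
  cell(0,6) acacacd: ∅
  cell(1,7) cacacdc: ∅
  cell(2,8) acacdcb: ∅
  cell(3,9) cacdcbc: ∅
  cell(4,10) acdcbcc: {X4}  orig:{}
  cell(5,11) cdcbccc: ∅
  cell(0,7) acacacdc: ∅
  cell(1,8) cacacdcb: ∅
  cell(2,9) acacdcbc: ∅
  cell(3,10) cacdcbcc: {A}
  cell(4,11) acdcbccc: ∅
  cell(0,8) acacacdcb: ∅
  cell(1,9) cacacdcbc: ∅
  cell(2,10) acacdcbcc: {S}
  cell(3,11) cacdcbccc: ∅
  cell(0,9) acacacdcbc: ∅
  cell(1,10) cacacdcbcc: ∅
  cell(2,11) acacdcbccc: {X4}  orig:{}
  cell(0,10) acacacdcbcc: ∅
  cell(1,11) cacacdcbccc: {A}
  cell(0,11) acacacdcbccc: {S}

S ∈ T[0,11] ⇒ YES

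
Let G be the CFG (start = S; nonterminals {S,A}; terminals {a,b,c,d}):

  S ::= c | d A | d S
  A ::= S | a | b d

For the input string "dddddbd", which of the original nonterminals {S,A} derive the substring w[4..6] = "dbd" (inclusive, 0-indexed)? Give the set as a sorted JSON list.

Convert to CNF:
  S -> T1 A | T1 S | c
  A -> T0 T1 | T1 A | T1 S | a | c
  T0 -> b
  T1 -> d

CYK table (by increasing span) — only the sub-triangle for w[4..6]:
  T[4,4] 'd' = {T1}  orig:{}
  T[5,5] 'b' = {T0}  orig:{}
  T[6,6] 'd' = {T1}  orig:{}
  T[4,5] 'db' = ∅
  T[5,6] 'bd' = {A}
  T[4,6] 'dbd' = {A,S}

Original NTs in T[4,6] deriving "dbd": ["A", "S"]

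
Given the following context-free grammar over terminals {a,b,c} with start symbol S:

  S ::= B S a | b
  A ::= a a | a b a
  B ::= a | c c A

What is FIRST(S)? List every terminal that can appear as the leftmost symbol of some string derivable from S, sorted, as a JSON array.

Compute FIRST by fixpoint:
pass 1:
  A via A→a a: +{a}
  B via B→a: +{a}
  B via B→c c A: +{c}
  S via S→B S a: +{a,c}
  S via S→b: +{b}
  S: {a,b,c}  A: {a}  B: {a,c}
pass 2: done
  S: {a,b,c}  A: {a}  B: {a,c}

FIRST(S) = ["a", "b", "c"]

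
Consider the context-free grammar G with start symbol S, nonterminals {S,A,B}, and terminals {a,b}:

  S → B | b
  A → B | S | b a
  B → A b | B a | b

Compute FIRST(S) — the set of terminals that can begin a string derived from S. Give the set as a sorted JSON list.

FIRST sets, iterate to fixpoint:
pass 1:
  A via A→b a: +{b}
  B via B→A b: +{b}
  S via S→B: +{b}
  FIRST[S]={b}  FIRST[A]={b}  FIRST[B]={b}
pass 2: done
  FIRST[S]={b}  FIRST[A]={b}  FIRST[B]={b}

FIRST(S) = ["b"]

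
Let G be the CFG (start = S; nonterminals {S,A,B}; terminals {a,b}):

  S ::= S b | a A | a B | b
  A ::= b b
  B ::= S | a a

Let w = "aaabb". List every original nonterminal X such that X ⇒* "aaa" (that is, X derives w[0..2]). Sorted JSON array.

CNF form of G:
  S -> S T0 | T1 A | T1 B | b
  A -> T0 T0
  B -> S T0 | T1 A | T1 B | T1 T1 | b
  T0 -> b
  T1 -> a

CYK fill, restricted to cells inside w[0..2]:
  T[0,0] 'a' = {T1}  orig:{}
  T[1,1] 'a' = {T1}  orig:{}
  T[2,2] 'a' = {T1}  orig:{}
  T[0,1] 'aa' = {B}
  T[1,2] 'aa' = {B}
  T[0,2] 'aaa' = {B,S}

Original NTs in T[0,2] deriving "aaa": ["B", "S"]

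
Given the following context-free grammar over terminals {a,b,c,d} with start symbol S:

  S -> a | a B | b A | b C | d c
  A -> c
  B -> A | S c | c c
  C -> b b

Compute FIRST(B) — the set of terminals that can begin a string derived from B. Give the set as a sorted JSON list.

Compute FIRST by fixpoint:
pass 1:
  A via A→c: +{c}
  B via B→A: +{c}
  C via C→b b: +{b}
  S via S→a: +{a}
  S via S→b A: +{b}
  S via S→d c: +{d}
  FIRST(S)={a,b,d}  FIRST(A)={c}  FIRST(B)={c}  FIRST(C)={b}
pass 2:
  B via B→S c: +{a,b,d}
  FIRST(S)={a,b,d}  FIRST(A)={c}  FIRST(B)={a,b,c,d}  FIRST(C)={b}
pass 3: done
  FIRST(S)={a,b,d}  FIRST(A)={c}  FIRST(B)={a,b,c,d}  FIRST(C)={b}

FIRST(B) = ["a", "b", "c", "d"]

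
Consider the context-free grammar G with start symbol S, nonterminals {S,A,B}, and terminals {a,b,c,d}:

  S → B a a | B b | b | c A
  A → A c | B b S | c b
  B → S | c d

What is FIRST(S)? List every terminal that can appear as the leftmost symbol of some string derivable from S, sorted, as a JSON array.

Compute FIRST by fixpoint:
pass 1:
  A via A→c b: +{c}
  B via B→c d: +{c}
  S via S→B a a: +{c}
  S via S→b: +{b}
  FIRST[S]={b,c}  FIRST[A]={c}  FIRST[B]={c}
pass 2:
  B via B→S: +{b}
  FIRST[S]={b,c}  FIRST[A]={c}  FIRST[B]={b,c}
pass 3:
  A via A→B b S: +{b}
  FIRST[S]={b,c}  FIRST[A]={b,c}  FIRST[B]={b,c}
pass 4: (no change)
  FIRST[S]={b,c}  FIRST[A]={b,c}  FIRST[B]={b,c}

FIRST(S) = ["b", "c"]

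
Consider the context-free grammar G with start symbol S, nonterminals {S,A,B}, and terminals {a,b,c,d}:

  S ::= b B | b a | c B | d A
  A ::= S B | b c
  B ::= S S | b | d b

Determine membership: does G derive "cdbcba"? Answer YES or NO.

CNF form of G:
  S -> T0 B | T0 T3 | T1 B | T2 A
  A -> S B | T0 T1
  B -> S S | T2 T0 | b
  T0 -> b
  T1 -> c
  T2 -> d
  T3 -> a

CYK fill:
  [0..0]={T1}  "c"  orig:{}
  [1..1]={T2}  "d"  orig:{}
  [2..2]={B,T0}  "b"  orig:{B}
  [3..3]={T1}  "c"  orig:{}
  [4..4]={B,T0}  "b"  orig:{B}
  [5..5]={T3}  "a"  orig:{}
  [0..1]=∅  "cd"
  [1..2]={B}  "db"
  [2..3]={A}  "bc"
  [3..4]={S}  "cb"
  [4..5]={S}  "ba"
  [0..2]={S}  "cdb"
  [1..3]={S}  "dbc"
  [2..4]=∅  "bcb"
  [3..5]=∅  "cba"
  [0..3]=∅  "cdbc"
  [1..4]={A}  "dbcb"
  [2..5]=∅  "bcba"
  [0..4]={B}  "cdbcb"
  [1..5]={B}  "dbcba"
  [0..5]={S}  "cdbcba"

S ∈ T[0,5] ⇒ YES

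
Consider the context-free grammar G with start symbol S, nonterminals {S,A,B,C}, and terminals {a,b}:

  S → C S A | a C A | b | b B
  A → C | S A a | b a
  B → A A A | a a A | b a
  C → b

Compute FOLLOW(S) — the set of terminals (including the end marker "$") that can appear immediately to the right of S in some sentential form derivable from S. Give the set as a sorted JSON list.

FIRST sets, iterate to fixpoint:
iter 1:
  A via A→b a: +{b}
  B via B→A A A: +{b}
  B via B→a a A: +{a}
  C via C→b: +{b}
  S via S→C S A: +{b}
  S via S→a C A: +{a}
  S: {a,b}  A: {b}  B: {a,b}  C: {b}
iter 2:
  A via A→S A a: +{a}
  S: {a,b}  A: {a,b}  B: {a,b}  C: {b}
iter 3: (no change)
  S: {a,b}  A: {a,b}  B: {a,b}  C: {b}

FOLLOW iteration:
initialize: $ ∈ FOLLOW(S)
round 1:
  A→S A a: FOLLOW(S) ⊇ FIRST(A) = {a,b}; new: +{a,b}
  A→S A a: FOLLOW(A) ⊇ FIRST(a) = {a}; new: +{a}
  B→A A A: FOLLOW(A) ⊇ FIRST(A) = {a,b}; new: +{b}
  S→C S A: FOLLOW(C) ⊇ FIRST(S) = {a,b}; new: +{a,b}
  S→C S A: FOLLOW(A) ⊇ FOLLOW(S) ⊇ {$,a,b}; new: +{$}
  S→b B: FOLLOW(B) ⊇ FOLLOW(S) ⊇ {$,a,b}; new: +{$,a,b}
  FOLLOW(S)={$,a,b}  FOLLOW(A)={$,a,b}  FOLLOW(B)={$,a,b}  FOLLOW(C)={a,b}
round 2:
  A→C: FOLLOW(C) ⊇ FOLLOW(A) ⊇ {$,a,b}; new: +{$}
  FOLLOW(S)={$,a,b}  FOLLOW(A)={$,a,b}  FOLLOW(B)={$,a,b}  FOLLOW(C)={$,a,b}
round 3: done
  FOLLOW(S)={$,a,b}  FOLLOW(A)={$,a,b}  FOLLOW(B)={$,a,b}  FOLLOW(C)={$,a,b}

FOLLOW(S) = ["$", "a", "b"]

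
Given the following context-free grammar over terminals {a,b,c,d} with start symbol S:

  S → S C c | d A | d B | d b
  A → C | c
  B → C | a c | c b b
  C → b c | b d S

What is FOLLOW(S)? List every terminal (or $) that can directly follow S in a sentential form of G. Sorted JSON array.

Compute FIRST by fixpoint:
pass 1:
  A via A→c: +{c}
  B via B→a c: +{a}
  B via B→c b b: +{c}
  C via C→b c: +{b}
  S via S→d A: +{d}
  FIRST(S)={d}  FIRST(A)={c}  FIRST(B)={a,c}  FIRST(C)={b}
pass 2:
  A via A→C: +{b}
  B via B→C: +{b}
  FIRST(S)={d}  FIRST(A)={b,c}  FIRST(B)={a,b,c}  FIRST(C)={b}
pass 3: done
  FIRST(S)={d}  FIRST(A)={b,c}  FIRST(B)={a,b,c}  FIRST(C)={b}

Compute FOLLOW by fixpoint:
seed FOLLOW(S) with $
iter 1:
  S→S C c: FOLLOW(S) ⊇ FIRST(C) = {b}; new: +{b}
  S→S C c: FOLLOW(C) ⊇ FIRST(c) = {c}; new: +{c}
  S→d A: FOLLOW(A) ⊇ FOLLOW(S) ⊇ {$,b}; new: +{$,b}
  S→d B: FOLLOW(B) ⊇ FOLLOW(S) ⊇ {$,b}; new: +{$,b}
  FOLLOW[S]={$,b}  FOLLOW[A]={$,b}  FOLLOW[B]={$,b}  FOLLOW[C]={c}
iter 2:
  A→C: FOLLOW(C) ⊇ FOLLOW(A) ⊇ {$,b}; new: +{$,b}
  C→b d S: FOLLOW(S) ⊇ FOLLOW(C) ⊇ {$,b,c}; new: +{c}
  S→d A: FOLLOW(A) ⊇ FOLLOW(S) ⊇ {$,b,c}; new: +{c}
  S→d B: FOLLOW(B) ⊇ FOLLOW(S) ⊇ {$,b,c}; new: +{c}
  FOLLOW[S]={$,b,c}  FOLLOW[A]={$,b,c}  FOLLOW[B]={$,b,c}  FOLLOW[C]={$,b,c}
iter 3: done
  FOLLOW[S]={$,b,c}  FOLLOW[A]={$,b,c}  FOLLOW[B]={$,b,c}  FOLLOW[C]={$,b,c}

FOLLOW(S) = ["$", "b", "c"]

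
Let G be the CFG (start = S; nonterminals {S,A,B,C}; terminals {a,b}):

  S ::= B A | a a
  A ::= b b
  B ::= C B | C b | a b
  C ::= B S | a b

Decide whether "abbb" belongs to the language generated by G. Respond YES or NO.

CNF form of G:
  S -> B A | T1 T1
  A -> T0 T0
  B -> C B | C T0 | T1 T0
  C -> B S | T1 T0
  T0 -> b
  T1 -> a

CYK fill:
  cell(0,0) a: {T1}  orig:{}
  cell(1,1) b: {T0}  orig:{}
  cell(2,2) b: {T0}  orig:{}
  cell(3,3) b: {T0}  orig:{}
  cell(0,1) ab: {B,C}
  cell(1,2) bb: {A}
  cell(2,3) bb: {A}
  cell(0,2) abb: {B}
  cell(1,3) bbb: ∅
  cell(0,3) abbb: {S}

S ∈ T[0,3] ⇒ YES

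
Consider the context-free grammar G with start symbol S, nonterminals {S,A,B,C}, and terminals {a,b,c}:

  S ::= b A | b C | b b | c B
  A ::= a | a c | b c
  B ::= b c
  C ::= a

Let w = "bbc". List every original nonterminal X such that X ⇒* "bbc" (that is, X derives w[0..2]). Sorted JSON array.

Convert to CNF:
  S -> T1 B | T2 A | T2 C | T2 T2
  A -> T0 T1 | T2 T1 | a
  B -> T2 T1
  C -> a
  T0 -> a
  T1 -> c
  T2 -> b

Fill CYK table bottom-up — only the sub-triangle for w[0..2]:
  cell(0,0) b: {T2}  orig:{}
  cell(1,1) b: {T2}  orig:{}
  cell(2,2) c: {T1}  orig:{}
  cell(0,1) bb: {S}
  cell(1,2) bc: {A,B}
  cell(0,2) bbc: {S}

Original NTs in T[0,2] deriving "bbc": ["S"]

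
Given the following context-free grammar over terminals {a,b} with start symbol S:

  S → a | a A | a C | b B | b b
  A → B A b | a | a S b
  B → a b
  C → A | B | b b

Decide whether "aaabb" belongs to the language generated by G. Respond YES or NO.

Convert to CNF:
  S -> T0 B | T0 T0 | T1 A | T1 C | a
  A -> B X2 | T1 X3 | a
  B -> T1 T0
  C -> B X4 | T0 T0 | T1 T0 | T1 X5 | a
  T0 -> b
  T1 -> a
  X2 -> A T0
  X3 -> S T0
  X4 -> A T0
  X5 -> S T0

CYK table (by increasing span):
  cell(0,0) a: {A,C,S,T1}  orig:{A,C,S}
  cell(1,1) a: {A,C,S,T1}  orig:{A,C,S}
  cell(2,2) a: {A,C,S,T1}  orig:{A,C,S}
  cell(3,3) b: {T0}  orig:{}
  cell(4,4) b: {T0}  orig:{}
  cell(0,1) aa: {S}
  cell(1,2) aa: {S}
  cell(2,3) ab: {B,C,X2,X3,X4,X5}  orig:{B,C}
  cell(3,4) bb: {C,S}
  cell(0,2) aaa: ∅
  cell(1,3) aab: {A,C,S,X3,X5}  orig:{A,C,S}
  cell(2,4) abb: {S}
  cell(0,3) aaab: {A,C,S}
  cell(1,4) aabb: {X2,X3,X4,X5}  orig:{}
  cell(0,4) aaabb: {A,C,X2,X3,X4,X5}  orig:{A,C}

S ∉ T[0,4] ⇒ NO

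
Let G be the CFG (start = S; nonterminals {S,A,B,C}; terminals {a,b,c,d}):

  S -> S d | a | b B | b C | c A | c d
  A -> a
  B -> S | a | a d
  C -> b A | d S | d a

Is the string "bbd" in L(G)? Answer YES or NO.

Convert to CNF:
  S -> S T0 | T2 B | T2 C | T3 A | T3 T0 | a
  A -> a
  B -> S T0 | T1 T0 | T2 B | T2 C | T3 A | T3 T0 | a
  C -> T0 S | T0 T1 | T2 A
  T0 -> d
  T1 -> a
  T2 -> b
  T3 -> c

CYK table (by increasing span):
  cell(0,0) b: {T2}  orig:{}
  cell(1,1) b: {T2}  orig:{}
  cell(2,2) d: {T0}  orig:{}
  cell(0,1) bb: ∅
  cell(1,2) bd: ∅
  cell(0,2) bbd: ∅

S ∉ T[0,2] ⇒ NO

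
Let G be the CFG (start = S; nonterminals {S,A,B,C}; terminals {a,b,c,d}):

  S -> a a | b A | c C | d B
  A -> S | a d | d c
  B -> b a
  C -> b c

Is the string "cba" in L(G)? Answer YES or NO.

Convert to CNF:
  S -> T0 T0 | T1 B | T2 A | T3 C
  A -> T0 T0 | T0 T1 | T1 B | T1 T3 | T2 A | T3 C
  B -> T2 T0
  C -> T2 T3
  T0 -> a
  T1 -> d
  T2 -> b
  T3 -> c

Fill CYK table bottom-up:
  T[0,0] 'c' = {T3}  orig:{}
  T[1,1] 'b' = {T2}  orig:{}
  T[2,2] 'a' = {T0}  orig:{}
  T[0,1] 'cb' = ∅
  T[1,2] 'ba' = {B}
  T[0,2] 'cba' = ∅

S ∉ T[0,2] ⇒ NO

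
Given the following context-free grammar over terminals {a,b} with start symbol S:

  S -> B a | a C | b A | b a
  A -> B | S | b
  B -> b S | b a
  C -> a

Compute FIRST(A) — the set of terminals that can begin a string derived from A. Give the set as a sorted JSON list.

FIRST iteration:
round 1:
  A via A→b: +{b}
  B via B→b S: +{b}
  C via C→a: +{a}
  S via S→B a: +{b}
  S via S→a C: +{a}
  FIRST(S)={a,b}  FIRST(A)={b}  FIRST(B)={b}  FIRST(C)={a}
round 2:
  A via A→S: +{a}
  FIRST(S)={a,b}  FIRST(A)={a,b}  FIRST(B)={b}  FIRST(C)={a}
round 3: — fixpoint
  FIRST(S)={a,b}  FIRST(A)={a,b}  FIRST(B)={b}  FIRST(C)={a}

FIRST(A) = ["a", "b"]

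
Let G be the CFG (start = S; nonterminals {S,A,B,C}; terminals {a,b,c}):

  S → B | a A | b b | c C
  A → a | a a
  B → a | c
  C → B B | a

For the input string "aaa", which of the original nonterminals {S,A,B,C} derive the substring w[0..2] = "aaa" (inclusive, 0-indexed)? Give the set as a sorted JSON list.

CNF form of G:
  S -> T0 A | T1 T1 | T2 C | a | c
  A -> T0 T0 | a
  B -> a | c
  C -> B B | a
  T0 -> a
  T1 -> b
  T2 -> c

CYK fill, restricted to cells inside w[0..2]:
  T[0,0] 'a' = {A,B,C,S,T0}  orig:{A,B,C,S}
  T[1,1] 'a' = {A,B,C,S,T0}  orig:{A,B,C,S}
  T[2,2] 'a' = {A,B,C,S,T0}  orig:{A,B,C,S}
  T[0,1] 'aa' = {A,C,S}
  T[1,2] 'aa' = {A,C,S}
  T[0,2] 'aaa' = {S}

Original NTs in T[0,2] deriving "aaa": ["S"]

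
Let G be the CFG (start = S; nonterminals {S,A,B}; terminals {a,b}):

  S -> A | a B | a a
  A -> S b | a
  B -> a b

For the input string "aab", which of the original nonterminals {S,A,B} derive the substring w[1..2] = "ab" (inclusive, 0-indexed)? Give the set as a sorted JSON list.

Convert to CNF:
  S -> S T0 | T1 B | T1 T1 | a
  A -> S T0 | a
  B -> T1 T0
  T0 -> b
  T1 -> a

CYK fill — only the sub-triangle for w[1..2]:
  [1..1]={A,S,T1}  "a"  orig:{A,S}
  [2..2]={T0}  "b"  orig:{}
  [1..2]={A,B,S}  "ab"

Original NTs in T[1,2] deriving "ab": ["A", "B", "S"]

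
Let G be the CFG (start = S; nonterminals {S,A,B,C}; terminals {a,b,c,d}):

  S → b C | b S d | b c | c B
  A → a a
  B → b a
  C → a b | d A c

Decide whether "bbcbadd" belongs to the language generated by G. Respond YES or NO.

Convert to CNF:
  S -> T1 C | T1 T3 | T1 X5 | T3 B
  A -> T0 T0
  B -> T1 T0
  C -> T0 T1 | T2 X4
  T0 -> a
  T1 -> b
  T2 -> d
  T3 -> c
  X4 -> A T3
  X5 -> S T2

CYK table (by increasing span):
  [0..0]={T1}  "b"  orig:{}
  [1..1]={T1}  "b"  orig:{}
  [2..2]={T3}  "c"  orig:{}
  [3..3]={T1}  "b"  orig:{}
  [4..4]={T0}  "a"  orig:{}
  [5..5]={T2}  "d"  orig:{}
  [6..6]={T2}  "d"  orig:{}
  [0..1]=∅  "bb"
  [1..2]={S}  "bc"
  [2..3]=∅  "cb"
  [3..4]={B}  "ba"
  [4..5]=∅  "ad"
  [5..6]=∅  "dd"
  [0..2]=∅  "bbc"
  [1..3]=∅  "bcb"
  [2..4]={S}  "cba"
  [3..5]=∅  "bad"
  [4..6]=∅  "add"
  [0..3]=∅  "bbcb"
  [1..4]=∅  "bcba"
  [2..5]={X5}  "cbad"  orig:{}
  [3..6]=∅  "badd"
  [0..4]=∅  "bbcba"
  [1..5]={S}  "bcbad"
  [2..6]=∅  "cbadd"
  [0..5]=∅  "bbcbad"
  [1..6]={X5}  "bcbadd"  orig:{}
  [0..6]={S}  "bbcbadd"

S ∈ T[0,6] ⇒ YES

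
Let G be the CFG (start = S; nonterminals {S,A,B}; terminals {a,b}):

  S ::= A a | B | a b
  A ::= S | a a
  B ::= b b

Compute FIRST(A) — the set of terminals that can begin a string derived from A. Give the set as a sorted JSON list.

FIRST sets, iterate to fixpoint:
[1]
  A via A→a a: +{a}
  B via B→b b: +{b}
  S via S→A a: +{a}
  S via S→B: +{b}
  FIRST[S]={a,b}  FIRST[A]={a}  FIRST[B]={b}
[2]
  A via A→S: +{b}
  FIRST[S]={a,b}  FIRST[A]={a,b}  FIRST[B]={b}
[3] (stable)
  FIRST[S]={a,b}  FIRST[A]={a,b}  FIRST[B]={b}

FIRST(A) = ["a", "b"]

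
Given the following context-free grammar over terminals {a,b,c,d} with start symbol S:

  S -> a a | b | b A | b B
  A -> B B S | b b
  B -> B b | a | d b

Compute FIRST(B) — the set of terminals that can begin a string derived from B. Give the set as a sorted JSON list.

FIRST iteration:
iter 1:
  A via A→b b: +{b}
  B via B→a: +{a}
  B via B→d b: +{d}
  S via S→a a: +{a}
  S via S→b: +{b}
  FIRST(S)={a,b}  FIRST(A)={b}  FIRST(B)={a,d}
iter 2:
  A via A→B B S: +{a,d}
  FIRST(S)={a,b}  FIRST(A)={a,b,d}  FIRST(B)={a,d}
iter 3: (no change)
  FIRST(S)={a,b}  FIRST(A)={a,b,d}  FIRST(B)={a,d}

FIRST(B) = ["a", "d"]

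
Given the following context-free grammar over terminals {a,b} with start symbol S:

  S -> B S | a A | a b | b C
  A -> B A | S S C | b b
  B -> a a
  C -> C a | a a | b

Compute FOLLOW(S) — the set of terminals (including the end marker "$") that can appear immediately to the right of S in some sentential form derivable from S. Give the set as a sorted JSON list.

FIRST sets, iterate to fixpoint:
iter 1:
  A via A→b b: +{b}
  B via B→a a: +{a}
  C via C→a a: +{a}
  C via C→b: +{b}
  S via S→B S: +{a}
  S via S→b C: +{b}
  FIRST[S]={a,b}  FIRST[A]={b}  FIRST[B]={a}  FIRST[C]={a,b}
iter 2:
  A via A→B A: +{a}
  FIRST[S]={a,b}  FIRST[A]={a,b}  FIRST[B]={a}  FIRST[C]={a,b}
iter 3: — fixpoint
  FIRST[S]={a,b}  FIRST[A]={a,b}  FIRST[B]={a}  FIRST[C]={a,b}

FOLLOW iteration:
initialize: $ ∈ FOLLOW(S)
[1]
  A→B A: FOLLOW(B) ⊇ FIRST(A) = {a,b}; new: +{a,b}
  A→S S C: FOLLOW(S) ⊇ FIRST(S) = {a,b}; new: +{a,b}
  C→C a: FOLLOW(C) ⊇ FIRST(a) = {a}; new: +{a}
  S→a A: FOLLOW(A) ⊇ FOLLOW(S) ⊇ {$,a,b}; new: +{$,a,b}
  S→b C: FOLLOW(C) ⊇ FOLLOW(S) ⊇ {$,a,b}; new: +{$,b}
  S: {$,a,b}  A: {$,a,b}  B: {a,b}  C: {$,a,b}
[2] (stable)
  S: {$,a,b}  A: {$,a,b}  B: {a,b}  C: {$,a,b}

FOLLOW(S) = ["$", "a", "b"]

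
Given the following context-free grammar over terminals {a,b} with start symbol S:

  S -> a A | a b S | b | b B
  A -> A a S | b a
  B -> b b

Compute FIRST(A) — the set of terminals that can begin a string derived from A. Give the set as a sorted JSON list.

Compute FIRST by fixpoint:
iter 1:
  A via A→b a: +{b}
  B via B→b b: +{b}
  S via S→a A: +{a}
  S via S→b: +{b}
  FIRST[S]={a,b}  FIRST[A]={b}  FIRST[B]={b}
iter 2: (stable)
  FIRST[S]={a,b}  FIRST[A]={b}  FIRST[B]={b}

FIRST(A) = ["b"]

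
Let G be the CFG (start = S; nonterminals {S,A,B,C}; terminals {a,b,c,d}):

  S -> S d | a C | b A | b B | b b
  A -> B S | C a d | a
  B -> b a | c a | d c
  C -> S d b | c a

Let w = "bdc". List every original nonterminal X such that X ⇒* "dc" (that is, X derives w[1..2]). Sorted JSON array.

CNF form of G:
  S -> S T1 | T0 C | T2 A | T2 B | T2 T2
  A -> B S | C X4 | a
  B -> T1 T3 | T2 T0 | T3 T0
  C -> S X5 | T3 T0
  T0 -> a
  T1 -> d
  T2 -> b
  T3 -> c
  X4 -> T0 T1
  X5 -> T1 T2

CYK table (by increasing span) (cells [i..j] with 1 ≤ i ≤ j ≤ 2 only):
  [1..1]={T1}  "d"  orig:{}
  [2..2]={T3}  "c"  orig:{}
  [1..2]={B}  "dc"

Original NTs in T[1,2] deriving "dc": ["B"]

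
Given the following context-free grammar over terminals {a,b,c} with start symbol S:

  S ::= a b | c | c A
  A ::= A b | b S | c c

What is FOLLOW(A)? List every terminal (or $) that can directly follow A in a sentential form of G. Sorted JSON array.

Compute FIRST by fixpoint:
iter 1:
  A via A→b S: +{b}
  A via A→c c: +{c}
  S via S→a b: +{a}
  S via S→c: +{c}
  FIRST[S]={a,c}  FIRST[A]={b,c}
iter 2: done
  FIRST[S]={a,c}  FIRST[A]={b,c}

Compute FOLLOW by fixpoint:
FOLLOW(S) := {$}
round 1:
  A→A b: FOLLOW(A) ⊇ FIRST(b) = {b}; new: +{b}
  A→b S: FOLLOW(S) ⊇ FOLLOW(A) ⊇ {b}; new: +{b}
  S→c A: FOLLOW(A) ⊇ FOLLOW(S) ⊇ {$,b}; new: +{$}
  S: {$,b}  A: {$,b}
round 2: — fixpoint
  S: {$,b}  A: {$,b}

FOLLOW(A) = ["$", "b"]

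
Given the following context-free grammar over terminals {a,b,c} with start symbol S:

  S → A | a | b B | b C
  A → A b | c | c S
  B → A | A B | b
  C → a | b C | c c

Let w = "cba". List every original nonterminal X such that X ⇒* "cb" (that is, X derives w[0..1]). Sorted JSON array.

CNF form of G:
  S -> A T0 | T0 B | T0 C | T1 S | a | c
  A -> A T0 | T1 S | c
  B -> A B | A T0 | T1 S | b | c
  C -> T0 C | T1 T1 | a
  T0 -> b
  T1 -> c

Fill CYK table bottom-up — only the sub-triangle for w[0..1]:
  cell(0,0) c: {A,B,S,T1}  orig:{A,B,S}
  cell(1,1) b: {B,T0}  orig:{B}
  cell(0,1) cb: {A,B,S}

Original NTs in T[0,1] deriving "cb": ["A", "B", "S"]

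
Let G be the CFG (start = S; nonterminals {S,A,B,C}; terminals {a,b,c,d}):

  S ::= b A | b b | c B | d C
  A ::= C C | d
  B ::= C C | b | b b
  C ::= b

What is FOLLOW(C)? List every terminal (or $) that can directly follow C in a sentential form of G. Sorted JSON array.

Compute FIRST by fixpoint:
pass 1:
  A via A→d: +{d}
  B via B→b: +{b}
  C via C→b: +{b}
  S via S→b A: +{b}
  S via S→c B: +{c}
  S via S→d C: +{d}
  FIRST[S]={b,c,d}  FIRST[A]={d}  FIRST[B]={b}  FIRST[C]={b}
pass 2:
  A via A→C C: +{b}
  FIRST[S]={b,c,d}  FIRST[A]={b,d}  FIRST[B]={b}  FIRST[C]={b}
pass 3: (no change)
  FIRST[S]={b,c,d}  FIRST[A]={b,d}  FIRST[B]={b}  FIRST[C]={b}

FOLLOW sets:
FOLLOW(S) := {$}
round 1:
  A→C C: FOLLOW(C) ⊇ FIRST(C) = {b}; new: +{b}
  S→b A: FOLLOW(A) ⊇ FOLLOW(S) ⊇ {$}; new: +{$}
  S→c B: FOLLOW(B) ⊇ FOLLOW(S) ⊇ {$}; new: +{$}
  S→d C: FOLLOW(C) ⊇ FOLLOW(S) ⊇ {$}; new: +{$}
  FOLLOW[S]={$}  FOLLOW[A]={$}  FOLLOW[B]={$}  FOLLOW[C]={$,b}
round 2: (stable)
  FOLLOW[S]={$}  FOLLOW[A]={$}  FOLLOW[B]={$}  FOLLOW[C]={$,b}

FOLLOW(C) = ["$", "b"]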